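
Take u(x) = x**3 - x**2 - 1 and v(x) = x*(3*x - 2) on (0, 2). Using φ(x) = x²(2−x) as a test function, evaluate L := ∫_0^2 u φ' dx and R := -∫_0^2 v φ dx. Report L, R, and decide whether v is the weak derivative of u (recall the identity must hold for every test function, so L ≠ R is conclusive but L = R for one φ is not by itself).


LHS = -16/5, RHS = -16/5. Yes, v = u' weakly.

u(x) = x**3 - x**2 - 1, classical derivative u'(x) = 3*x**2 - 2*x.
φ(x) = x²(2−x), so φ'(x) = x*(4 - 3*x).
Note φ(0) = φ(2) = 0, so the boundary term u·φ vanishes.
LHS = ∫_0^2 u(x) φ'(x) dx = ∫_0^2 (-3*x^5 + 7*x^4 - 4*x^3 + 3*x^2 - 4*x) dx. Term by term:
  ∫_0^2 -3*x^5 dx = -32;  ∫_0^2 7*x^4 dx = 224/5;  ∫_0^2 -4*x^3 dx = -16;
  ∫_0^2 3*x^2 dx = 8;  ∫_0^2 -4*x dx = -8.
Sum: -32 + 224/5 − 16 + 8 − 8 = -16/5.
So LHS = -16/5.
∫_0^2 v(x) φ(x) dx = ∫_0^2 (-3*x^5 + 8*x^4 - 4*x^3) dx. Term by term:
  ∫_0^2 -3*x^5 dx = -32;  ∫_0^2 8*x^4 dx = 256/5;  ∫_0^2 -4*x^3 dx = -16.
Sum: -32 + 256/5 − 16 = 16/5.
So RHS = -∫_0^2 v(x) φ(x) dx = -16/5.
LHS = RHS, so the identity holds for this test φ.
Moreover u is smooth here and v(x) = u'(x) = 3*x**2 - 2*x pointwise, so the identity holds for every test function. Hence v is the weak derivative of u.


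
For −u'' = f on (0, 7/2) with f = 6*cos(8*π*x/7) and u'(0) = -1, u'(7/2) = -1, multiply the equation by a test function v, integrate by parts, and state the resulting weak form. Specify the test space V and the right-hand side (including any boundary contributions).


V = H^1(0, 7/2) (v unrestricted at boundary; u is determined up to an additive constant); weak form: ∫_0^7/2 u'v' dx = ∫_0^7/2 (6*cos(8*π*x/7)) v dx − v(7/2) + v(0) for all v ∈ V.

Multiply both sides by a test function v and integrate from 0 to 7/2:
  ∫_0^7/2 −u''(x) v(x) dx = ∫_0^7/2 f(x) v(x) dx.
Integrate the LHS by parts once:
  ∫_0^7/2 −u'' v dx = −[u'(x) v(x)]_0^7/2 + ∫_0^7/2 u'(x) v'(x) dx.
Thus ∫_0^7/2 u'(x) v'(x) dx = ∫_0^7/2 f(x) v(x) dx + [u'(x) v(x)]_0^7/2.
Choose V so that boundary terms are either known or forced to vanish.
u has inhomogeneous Neumann u'(0) = -1, u'(7/2) = -1. [u' v]_0^7/2 = (-1)·v(7/2) − (-1)·v(0) = − v(7/2) + v(0). Take V = H^1(0, 7/2); boundary term becomes part of RHS.
Weak formulation: find u (satisfying any essential BC) such that ∫_0^7/2 u'(x) v'(x) dx = ∫_0^7/2 f v dx − v(7/2) + v(0) for all v ∈ V (Neumann data are natural BCs: they enter the RHS as boundary terms).
Substituting f(x) = 6*cos(8*π*x/7), the right-hand side is ∫_0^7/2 (6*cos(8*π*x/7)) v dx − v(7/2) + v(0).
Compatibility check (pure Neumann): taking v ≡ 1 ∈ V gives 0 = ∫_0^7/2 f dx + (-1) − (-1), i.e. ∫_0^7/2 f dx must equal u'(0) − u'(7/2) = 0. Indeed ∫_0^7/2 (6*cos(8*π*x/7)) dx = 0, so the data are compatible. The solution is then unique only up to an additive constant (fix it e.g. by requiring ∫_0^7/2 u dx = 0).


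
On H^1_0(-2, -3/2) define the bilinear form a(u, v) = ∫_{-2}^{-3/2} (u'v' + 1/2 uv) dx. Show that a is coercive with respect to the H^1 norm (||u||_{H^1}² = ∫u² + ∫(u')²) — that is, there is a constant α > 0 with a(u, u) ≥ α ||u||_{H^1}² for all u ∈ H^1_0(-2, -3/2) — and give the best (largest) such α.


α = (1 + 8*π^2)/(2*(1 + 4*π^2))

Coercivity of a(·,·) on H^1_0(-2, -3/2) means a(u, u) ≥ α ||u||_{H^1}² for every u ∈ H^1_0.
The interval has length L = 1/2, and Poincaré/coercivity depend only on L. Here a(u, u) = ∫(u')² + (1/2)·∫u².
Here 0 < c = 1/2 < 1. The condition a(u,u) ≥ α||u||_{H^1}² reads (1−α)∫(u')² ≥ (α−c)∫u². Any admissible α is ≤ 1 (rapidly oscillating u have ∫u²/∫(u')² → 0), and α = 1 would force 0 ≥ (1−c)∫u², impossible since c < 1; so 1−α > 0. By the sharp Poincaré inequality on H^1_0 of an interval of length L, ∫(u')² ≥ (π/L)²∫u² with equality for the first sine mode sin(π(x−x₀)/L) (x₀ the left endpoint), so the inequality holds for all u iff (1−α)(π/L)² ≥ α − c, i.e. α ≤ ((π/L)² + c)/((π/L)² + 1) = (1 + c(L/π)²)/(1 + (L/π)²). With (π/L)² = 4*π^2 and c = 1/2, the largest admissible constant is α = ((π/L)² + c)/((π/L)² + 1).
Simplifying, α = (1 + 8*π^2)/(2*(1 + 4*π^2)).


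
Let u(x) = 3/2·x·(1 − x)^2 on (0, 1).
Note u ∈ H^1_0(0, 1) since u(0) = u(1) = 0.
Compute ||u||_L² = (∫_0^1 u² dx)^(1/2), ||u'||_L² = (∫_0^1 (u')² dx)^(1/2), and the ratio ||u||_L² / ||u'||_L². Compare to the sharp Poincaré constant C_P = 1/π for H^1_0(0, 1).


||u||_L² / ||u'||_L² = sqrt(14)/14 < C_P = 1/π.

u(x) = 3/2·x·(1 − x)^2, so u'(x) = 9*x^2/2 - 6*x + 3/2.
u(x) = 3/2·x·(1 − x)^2 vanishes at x = 0 and x = 1, so u ∈ H^1_0(0, 1). Differentiate via the product rule and integrate the resulting polynomials term by term.
  ∫_0^1 u² dx = ∫_0^1 (9*x^6/4 - 9*x^5 + 27*x^4/2 - 9*x^3 + 9*x^2/4) dx. Term by term:
    ∫_0^1 9*x^6/4 dx = 9/28;  ∫_0^1 -9*x^5 dx = -3/2;  ∫_0^1 27*x^4/2 dx = 27/10;
    ∫_0^1 -9*x^3 dx = -9/4;  ∫_0^1 9*x^2/4 dx = 3/4.
  Sum: 9/28 − 3/2 + 27/10 − 9/4 + 3/4 = 3/140.
  ∫_0^1 (u')² dx = ∫_0^1 (81*x^4/4 - 54*x^3 + 99*x^2/2 - 18*x + 9/4) dx. Term by term:
    ∫_0^1 81*x^4/4 dx = 81/20;  ∫_0^1 -54*x^3 dx = -27/2;  ∫_0^1 99*x^2/2 dx = 33/2;
    ∫_0^1 -18*x dx = -9;  ∫_0^1 9/4 dx = 9/4.
  Sum: 81/20 − 27/2 + 33/2 − 9 + 9/4 = 3/10.
∫_0^1 u² dx = 3/140, so ||u||_L² = sqrt(105)/70.
∫_0^1 (u')² dx = 3/10, so ||u'||_L² = sqrt(30)/10.
Ratio ||u||_L² / ||u'||_L² = sqrt(14)/14.
Sharp Poincaré constant on H^1_0(0, 1) is C_P = L/π = 1/π, achieved by sin(π·x).
A polynomial bump cannot attain the sharp Poincaré constant (only the first sine eigenfunction does), so the ratio is strictly less than C_P, consistent with ||u||_L² ≤ C_P ||u'||_L².


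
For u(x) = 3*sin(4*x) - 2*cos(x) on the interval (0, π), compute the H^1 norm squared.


||u||_{H^1(0,π)}^2 = -64/5 + 161*π/2

u'(x) = 2*sin(x) + 12*cos(4*x).
Expand u² and (u')² and integrate term by term on (0, π), using: for integers n ≥ 1, ∫_0^π sin²(nx) dx = ∫_0^π cos²(nx) dx = π/2; for n ≠ n', ∫_0^π sin(nx)sin(n'x) dx = ∫_0^π cos(nx)cos(n'x) dx = 0; and by product-to-sum, ∫_0^π sin(nx)cos(n'x) dx = ½∫_0^π [sin((n+n')x) + sin((n−n')x)] dx, which is 0 when n+n' is even and 2n/(n²−n'²) when n+n' is odd (it need not vanish on (0, π)).
  u² squared terms: (-2)²·∫cos(x)² dx = 4·π/2 = 2*π;  (3)²·∫sin(4x)² dx = 9·π/2 = 9*π/2.
  u² cross terms: 2·(-2)·(3)·∫cos(x)·sin(4x) dx = -12·(8/15) = -32/5.
  So ∫_0^π u² dx = 2*π + 9*π/2 − 32/5 = -32/5 + 13*π/2.
  (u')² squared terms: (2)²·∫sin(x)² dx = 4·π/2 = 2*π;  (12)²·∫cos(4x)² dx = 144·π/2 = 72*π.
  (u')² cross terms: 2·(2)·(12)·∫sin(x)·cos(4x) dx = 48·(-2/15) = -32/5.
  So ∫_0^π (u')² dx = 2*π + 72*π − 32/5 = -32/5 + 74*π.
||u||_{H^1}^2 = (-32/5 + 13*π/2) + (-32/5 + 74*π) = -64/5 + 161*π/2.


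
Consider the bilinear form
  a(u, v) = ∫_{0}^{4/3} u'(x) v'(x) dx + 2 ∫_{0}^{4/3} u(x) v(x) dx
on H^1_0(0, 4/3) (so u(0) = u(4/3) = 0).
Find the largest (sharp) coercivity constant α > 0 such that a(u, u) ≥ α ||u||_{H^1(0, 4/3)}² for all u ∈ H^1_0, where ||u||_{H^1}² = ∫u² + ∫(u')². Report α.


α = 1

Coercivity of a(·,·) on H^1_0(0, 4/3) means a(u, u) ≥ α ||u||_{H^1}² for every u ∈ H^1_0.
The interval has length L = 4/3, and Poincaré/coercivity depend only on L. Here a(u, u) = ∫(u')² + (2)·∫u².
Here c = 2 ≥ 1, so a(u,u) = ∫(u')² + c∫u² ≥ ∫(u')² + ∫u² = ||u||_{H^1}², i.e. α = 1 works. No larger α is possible: a(u,u) ≥ α||u||_{H^1}² means (1−α)∫(u')² ≥ (α−c)∫u², and for the modes u_n = sin(nπ(x−x₀)/L) (x₀ the left endpoint) one has ∫u_n²/∫(u_n')² = (L/(nπ))² → 0, so a(u_n,u_n)/||u_n||_{H^1}² → 1. Hence the optimal constant is α = 1.
Therefore α = 1.


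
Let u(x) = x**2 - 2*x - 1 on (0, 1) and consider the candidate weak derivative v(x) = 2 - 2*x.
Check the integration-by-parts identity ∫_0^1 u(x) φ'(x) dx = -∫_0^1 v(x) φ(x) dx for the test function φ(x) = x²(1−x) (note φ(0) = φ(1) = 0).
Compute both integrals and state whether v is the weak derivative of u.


LHS = 1/15, RHS = -1/15. No, v is not the weak derivative of u.

u(x) = x**2 - 2*x - 1, classical derivative u'(x) = 2*x - 2.
φ(x) = x²(1−x), so φ'(x) = x*(2 - 3*x).
Note φ(0) = φ(1) = 0, so the boundary term u·φ vanishes.
LHS = ∫_0^1 u(x) φ'(x) dx = ∫_0^1 (-3*x^4 + 8*x^3 - x^2 - 2*x) dx. Term by term:
  ∫_0^1 -3*x^4 dx = -3/5;  ∫_0^1 8*x^3 dx = 2;  ∫_0^1 -x^2 dx = -1/3;
  ∫_0^1 -2*x dx = -1.
Sum: -3/5 + 2 − 1/3 − 1 = 1/15.
So LHS = 1/15.
∫_0^1 v(x) φ(x) dx = ∫_0^1 (2*x^4 - 4*x^3 + 2*x^2) dx. Term by term:
  ∫_0^1 2*x^4 dx = 2/5;  ∫_0^1 -4*x^3 dx = -1;  ∫_0^1 2*x^2 dx = 2/3.
Sum: 2/5 − 1 + 2/3 = 1/15.
So RHS = -∫_0^1 v(x) φ(x) dx = -1/15.
LHS − RHS = 2/15 ≠ 0, so the identity fails.
(For a valid weak derivative the identity must hold for EVERY test function, in particular this one. The failure shows v is NOT the weak derivative of u.)
Correct weak derivative would be u'(x) = 2*x - 2.


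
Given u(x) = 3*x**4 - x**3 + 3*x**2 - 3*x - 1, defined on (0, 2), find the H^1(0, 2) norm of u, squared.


||u||_{H^1}^2 = 102528/35

The H^1 norm (squared) on an interval (0, L) is
  ||u||_{H^1}^2 = ∫_0^L u(x)^2 dx + ∫_0^L u'(x)^2 dx.
Compute u'(x) = 12*x**3 - 3*x**2 + 6*x - 3.
Then u(x)^2 = 9*x**8 - 6*x**7 + 19*x**6 - 24*x**5 + 9*x**4 - 16*x**3 + 3*x**2 + 6*x + 1 and u'(x)^2 = 144*x**6 - 72*x**5 + 153*x**4 - 108*x**3 + 54*x**2 - 36*x + 9.
Integrate each monomial from 0 to 2 using ∫_0^2 c·x^n dx = c·2^(n+1)/(n+1):
  ∫_0^2 u(x)^2 dx = ∫_0^2 (9*x^8 - 6*x^7 + 19*x^6 - 24*x^5 + 9*x^4 - 16*x^3 + 3*x^2 + 6*x + 1) dx. Term by term:
    ∫_0^2 9*x^8 dx = 512;  ∫_0^2 -6*x^7 dx = -192;  ∫_0^2 19*x^6 dx = 2432/7;
    ∫_0^2 -24*x^5 dx = -256;  ∫_0^2 9*x^4 dx = 288/5;  ∫_0^2 -16*x^3 dx = -64;
    ∫_0^2 3*x^2 dx = 8;  ∫_0^2 6*x dx = 12;  ∫_0^2 1 dx = 2.
  Sum: 512 − 192 + 2432/7 − 256 + 288/5 − 64 + 8 + 12 + 2 = 14946/35.
  ∫_0^2 u'(x)^2 dx = ∫_0^2 (144*x^6 - 72*x^5 + 153*x^4 - 108*x^3 + 54*x^2 - 36*x + 9) dx. Term by term:
    ∫_0^2 144*x^6 dx = 18432/7;  ∫_0^2 -72*x^5 dx = -768;  ∫_0^2 153*x^4 dx = 4896/5;
    ∫_0^2 -108*x^3 dx = -432;  ∫_0^2 54*x^2 dx = 144;  ∫_0^2 -36*x dx = -72;
    ∫_0^2 9 dx = 18.
  Sum: 18432/7 − 768 + 4896/5 − 432 + 144 − 72 + 18 = 87582/35.
Adding: ||u||_{H^1}^2 = 14946/35 + 87582/35 = 102528/35.


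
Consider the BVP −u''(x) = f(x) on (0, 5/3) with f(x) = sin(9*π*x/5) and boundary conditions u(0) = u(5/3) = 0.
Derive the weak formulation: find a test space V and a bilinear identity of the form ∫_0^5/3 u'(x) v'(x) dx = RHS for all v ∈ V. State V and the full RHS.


V = H^1_0(0, 5/3) (so v(0) = v(5/3) = 0); weak form: ∫_0^5/3 u'v' dx = ∫_0^5/3 (sin(9*π*x/5)) v dx for all v ∈ V.

Multiply both sides by a test function v and integrate from 0 to 5/3:
  ∫_0^5/3 −u''(x) v(x) dx = ∫_0^5/3 f(x) v(x) dx.
Integrate the LHS by parts once:
  ∫_0^5/3 −u'' v dx = −[u'(x) v(x)]_0^5/3 + ∫_0^5/3 u'(x) v'(x) dx.
Thus ∫_0^5/3 u'(x) v'(x) dx = ∫_0^5/3 f(x) v(x) dx + [u'(x) v(x)]_0^5/3.
Choose V so that boundary terms are either known or forced to vanish.
u is Dirichlet: u(0) = u(5/3) = 0. Let V = H^1_0(0, 5/3); then v(0) = v(5/3) = 0, and [u' v]_0^5/3 = 0.
Weak formulation: find u (satisfying any essential BC) such that ∫_0^5/3 u'(x) v'(x) dx = ∫_0^5/3 f v dx for all v ∈ V.
Substituting f(x) = sin(9*π*x/5), the right-hand side is ∫_0^5/3 (sin(9*π*x/5)) v dx.


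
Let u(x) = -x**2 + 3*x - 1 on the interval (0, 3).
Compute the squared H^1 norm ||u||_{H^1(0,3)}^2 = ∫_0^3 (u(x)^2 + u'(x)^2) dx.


||u||_{H^1}^2 = 111/10

The H^1 norm (squared) on an interval (0, L) is
  ||u||_{H^1}^2 = ∫_0^L u(x)^2 dx + ∫_0^L u'(x)^2 dx.
Compute u'(x) = 3 - 2*x.
Then u(x)^2 = x**4 - 6*x**3 + 11*x**2 - 6*x + 1 and u'(x)^2 = 4*x**2 - 12*x + 9.
Integrate each monomial from 0 to 3 using ∫_0^3 c·x^n dx = c·3^(n+1)/(n+1):
  ∫_0^3 u(x)^2 dx = ∫_0^3 (x^4 - 6*x^3 + 11*x^2 - 6*x + 1) dx. Term by term:
    ∫_0^3 x^4 dx = 243/5;  ∫_0^3 -6*x^3 dx = -243/2;  ∫_0^3 11*x^2 dx = 99;
    ∫_0^3 -6*x dx = -27;  ∫_0^3 1 dx = 3.
  Sum: 243/5 − 243/2 + 99 − 27 + 3 = 21/10.
  ∫_0^3 u'(x)^2 dx = ∫_0^3 (4*x^2 - 12*x + 9) dx. Term by term:
    ∫_0^3 4*x^2 dx = 36;  ∫_0^3 -12*x dx = -54;  ∫_0^3 9 dx = 27.
  Sum: 36 − 54 + 27 = 9.
Adding: ||u||_{H^1}^2 = 21/10 + 9 = 111/10.


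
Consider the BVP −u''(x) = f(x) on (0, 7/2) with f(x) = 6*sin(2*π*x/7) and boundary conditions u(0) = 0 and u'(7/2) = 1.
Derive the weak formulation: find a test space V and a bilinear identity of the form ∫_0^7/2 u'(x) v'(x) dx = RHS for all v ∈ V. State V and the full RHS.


V = {v ∈ H^1(0, 7/2) : v(0) = 0} (test functions vanish at x = 0 where u is specified); weak form: ∫_0^7/2 u'v' dx = ∫_0^7/2 (6*sin(2*π*x/7)) v dx + v(7/2) for all v ∈ V.

Multiply both sides by a test function v and integrate from 0 to 7/2:
  ∫_0^7/2 −u''(x) v(x) dx = ∫_0^7/2 f(x) v(x) dx.
Integrate the LHS by parts once:
  ∫_0^7/2 −u'' v dx = −[u'(x) v(x)]_0^7/2 + ∫_0^7/2 u'(x) v'(x) dx.
Thus ∫_0^7/2 u'(x) v'(x) dx = ∫_0^7/2 f(x) v(x) dx + [u'(x) v(x)]_0^7/2.
Choose V so that boundary terms are either known or forced to vanish.
Mixed BC: u(0) = 0 (Dirichlet) and u'(7/2) = 1 (Neumann). Define V = {v ∈ H^1(0, 7/2) : v(0) = 0}. Then [u' v]_0^7/2 = u'(7/2)·v(7/2) − u'(0)·0 = v(7/2).
Weak formulation: find u (satisfying any essential BC) such that ∫_0^7/2 u'(x) v'(x) dx = ∫_0^7/2 f v dx + v(7/2) for all v ∈ V (Dirichlet at 0 absorbed into V; Neumann datum at x = 7/2 contributes the boundary term).
Substituting f(x) = 6*sin(2*π*x/7), the right-hand side is ∫_0^7/2 (6*sin(2*π*x/7)) v dx + v(7/2).


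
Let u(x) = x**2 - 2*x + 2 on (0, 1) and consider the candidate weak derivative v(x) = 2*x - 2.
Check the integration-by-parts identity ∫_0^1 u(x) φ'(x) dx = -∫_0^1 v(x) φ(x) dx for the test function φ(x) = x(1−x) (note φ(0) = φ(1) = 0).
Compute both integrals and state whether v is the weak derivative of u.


LHS = 1/6, RHS = 1/6. Yes, v = u' weakly.

u(x) = x**2 - 2*x + 2, classical derivative u'(x) = 2*x - 2.
φ(x) = x(1−x), so φ'(x) = 1 - 2*x.
Note φ(0) = φ(1) = 0, so the boundary term u·φ vanishes.
LHS = ∫_0^1 u(x) φ'(x) dx = ∫_0^1 (-2*x^3 + 5*x^2 - 6*x + 2) dx. Term by term:
  ∫_0^1 -2*x^3 dx = -1/2;  ∫_0^1 5*x^2 dx = 5/3;  ∫_0^1 -6*x dx = -3;
  ∫_0^1 2 dx = 2.
Sum: -1/2 + 5/3 − 3 + 2 = 1/6.
So LHS = 1/6.
∫_0^1 v(x) φ(x) dx = ∫_0^1 (-2*x^3 + 4*x^2 - 2*x) dx. Term by term:
  ∫_0^1 -2*x^3 dx = -1/2;  ∫_0^1 4*x^2 dx = 4/3;  ∫_0^1 -2*x dx = -1.
Sum: -1/2 + 4/3 − 1 = -1/6.
So RHS = -∫_0^1 v(x) φ(x) dx = 1/6.
LHS = RHS, so the identity holds for this test φ.
Moreover u is smooth here and v(x) = u'(x) = 2*x - 2 pointwise, so the identity holds for every test function. Hence v is the weak derivative of u.


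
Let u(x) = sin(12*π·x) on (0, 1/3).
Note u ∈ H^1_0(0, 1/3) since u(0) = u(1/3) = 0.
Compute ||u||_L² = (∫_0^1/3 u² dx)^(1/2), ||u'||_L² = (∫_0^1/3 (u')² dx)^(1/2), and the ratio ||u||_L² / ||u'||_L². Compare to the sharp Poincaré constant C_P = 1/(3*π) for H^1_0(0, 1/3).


||u||_L² / ||u'||_L² = 1/(12*π) < C_P = 1/(3*π).

u(x) = sin(12*π·x), so u'(x) = 12*π*cos(12*π*x).
Writing u(x) = A·sin(kπx/L) with A = 1 and k = 4, use ∫_0^L sin²(kπx/L) dx = L/2 and ∫_0^L cos²(kπx/L) dx = L/2.
u² = 1·sin²(12*π·x) and (u')² = 144*π^2·cos²(12*π·x), and each of sin², cos² integrates to L/2 = 1/6 over (0, 1/3).
∫_0^1/3 u² dx = 1/6, so ||u||_L² = sqrt(6)/6.
∫_0^1/3 (u')² dx = 24*π^2, so ||u'||_L² = 2*sqrt(6)*π.
Ratio ||u||_L² / ||u'||_L² = 1/(12*π).
Sharp Poincaré constant on H^1_0(0, 1/3) is C_P = L/π = 1/(3*π), achieved by sin(3*π·x).
This is the k = 4 harmonic; the ratio L/(kπ) is strictly less than C_P = L/π, consistent with the sharp inequality ||u||_L² ≤ C_P ||u'||_L².


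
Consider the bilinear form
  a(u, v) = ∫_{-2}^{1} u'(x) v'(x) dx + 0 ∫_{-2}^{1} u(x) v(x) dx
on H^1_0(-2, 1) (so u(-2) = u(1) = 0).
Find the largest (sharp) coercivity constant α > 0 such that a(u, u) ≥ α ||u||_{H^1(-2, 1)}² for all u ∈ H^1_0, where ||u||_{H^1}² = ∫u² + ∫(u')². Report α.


α = π^2/(9 + π^2)

Coercivity of a(·,·) on H^1_0(-2, 1) means a(u, u) ≥ α ||u||_{H^1}² for every u ∈ H^1_0.
The interval has length L = 3, and Poincaré/coercivity depend only on L. Here a(u, u) = ∫(u')² + (0)·∫u².
Here c = 0, so a(u,u) = ∫(u')² alone. The condition a(u,u) ≥ α||u||_{H^1}² reads (1−α)∫(u')² ≥ (α−c)∫u². Any admissible α is ≤ 1 (rapidly oscillating u have ∫u²/∫(u')² → 0), and α = 1 would force 0 ≥ (1−c)∫u², impossible since c < 1; so 1−α > 0. By the sharp Poincaré inequality on H^1_0 of an interval of length L, ∫(u')² ≥ (π/L)²∫u² with equality for the first sine mode sin(π(x−x₀)/L) (x₀ the left endpoint), so the inequality holds for all u iff (1−α)(π/L)² ≥ α − c, i.e. α ≤ ((π/L)² + c)/((π/L)² + 1) = (1 + c(L/π)²)/(1 + (L/π)²). (Direct route, valid since c ≤ 0: Poincaré gives c∫u² ≥ c(L/π)²∫(u')², so a(u,u) ≥ (1 + c(L/π)²)∫(u')², while ||u||_{H^1}² ≤ (1 + (L/π)²)∫(u')²; dividing yields the same α.) With (π/L)² = π^2/9 and c = 0, the largest admissible constant is α = ((π/L)² + c)/((π/L)² + 1).
Simplifying, α = π^2/(9 + π^2).


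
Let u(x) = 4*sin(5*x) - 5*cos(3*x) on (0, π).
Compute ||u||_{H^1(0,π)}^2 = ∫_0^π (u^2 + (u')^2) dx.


||u||_{H^1(0,π)}^2 = 333*π

u'(x) = 15*sin(3*x) + 20*cos(5*x).
Expand u² and (u')² and integrate term by term on (0, π), using: for integers n ≥ 1, ∫_0^π sin²(nx) dx = ∫_0^π cos²(nx) dx = π/2; for n ≠ n', ∫_0^π sin(nx)sin(n'x) dx = ∫_0^π cos(nx)cos(n'x) dx = 0; and by product-to-sum, ∫_0^π sin(nx)cos(n'x) dx = ½∫_0^π [sin((n+n')x) + sin((n−n')x)] dx, which is 0 when n+n' is even and 2n/(n²−n'²) when n+n' is odd (it need not vanish on (0, π)).
  u² squared terms: (-5)²·∫cos(3x)² dx = 25·π/2 = 25*π/2;  (4)²·∫sin(5x)² dx = 16·π/2 = 8*π.
  u² cross terms: 2·(-5)·(4)·∫cos(3x)·sin(5x) dx = -40·(0) = 0.
  So ∫_0^π u² dx = 25*π/2 + 8*π + 0 = 41*π/2.
  (u')² squared terms: (15)²·∫sin(3x)² dx = 225·π/2 = 225*π/2;  (20)²·∫cos(5x)² dx = 400·π/2 = 200*π.
  (u')² cross terms: 2·(15)·(20)·∫sin(3x)·cos(5x) dx = 600·(0) = 0.
  So ∫_0^π (u')² dx = 225*π/2 + 200*π + 0 = 625*π/2.
||u||_{H^1}^2 = (41*π/2) + (625*π/2) = 333*π.


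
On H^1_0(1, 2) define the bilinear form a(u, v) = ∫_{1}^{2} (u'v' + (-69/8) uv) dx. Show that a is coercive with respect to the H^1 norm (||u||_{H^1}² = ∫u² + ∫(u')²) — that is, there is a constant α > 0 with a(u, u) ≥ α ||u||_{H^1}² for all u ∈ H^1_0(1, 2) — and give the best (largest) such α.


α = (-69/8 + π^2)/(1 + π^2)

Coercivity of a(·,·) on H^1_0(1, 2) means a(u, u) ≥ α ||u||_{H^1}² for every u ∈ H^1_0.
The interval has length L = 1, and Poincaré/coercivity depend only on L. Here a(u, u) = ∫(u')² + (-69/8)·∫u².
Here c = -69/8 < 0 with |c| < (π/L)² = π^2, so coercivity still holds. The condition a(u,u) ≥ α||u||_{H^1}² reads (1−α)∫(u')² ≥ (α−c)∫u². Any admissible α is ≤ 1 (rapidly oscillating u have ∫u²/∫(u')² → 0), and α = 1 would force 0 ≥ (1−c)∫u², impossible since c < 1; so 1−α > 0. By the sharp Poincaré inequality on H^1_0 of an interval of length L, ∫(u')² ≥ (π/L)²∫u² with equality for the first sine mode sin(π(x−x₀)/L) (x₀ the left endpoint), so the inequality holds for all u iff (1−α)(π/L)² ≥ α − c, i.e. α ≤ ((π/L)² + c)/((π/L)² + 1) = (1 + c(L/π)²)/(1 + (L/π)²). (Direct route, valid since c ≤ 0: Poincaré gives c∫u² ≥ c(L/π)²∫(u')², so a(u,u) ≥ (1 + c(L/π)²)∫(u')², while ||u||_{H^1}² ≤ (1 + (L/π)²)∫(u')²; dividing yields the same α.) With (π/L)² = π^2 and c = -69/8, the largest admissible constant is α = ((π/L)² + c)/((π/L)² + 1).
Simplifying, α = (-69/8 + π^2)/(1 + π^2).


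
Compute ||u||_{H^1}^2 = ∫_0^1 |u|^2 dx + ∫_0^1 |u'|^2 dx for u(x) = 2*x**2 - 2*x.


||u||_{H^1}^2 = 22/15

The H^1 norm (squared) on an interval (0, L) is
  ||u||_{H^1}^2 = ∫_0^L u(x)^2 dx + ∫_0^L u'(x)^2 dx.
Compute u'(x) = 4*x - 2.
Then u(x)^2 = 4*x**4 - 8*x**3 + 4*x**2 and u'(x)^2 = 16*x**2 - 16*x + 4.
Integrate each monomial from 0 to 1 using ∫_0^1 c·x^n dx = c·1^(n+1)/(n+1):
  ∫_0^1 u(x)^2 dx = ∫_0^1 (4*x^4 - 8*x^3 + 4*x^2) dx. Term by term:
    ∫_0^1 4*x^4 dx = 4/5;  ∫_0^1 -8*x^3 dx = -2;  ∫_0^1 4*x^2 dx = 4/3.
  Sum: 4/5 − 2 + 4/3 = 2/15.
  ∫_0^1 u'(x)^2 dx = ∫_0^1 (16*x^2 - 16*x + 4) dx. Term by term:
    ∫_0^1 16*x^2 dx = 16/3;  ∫_0^1 -16*x dx = -8;  ∫_0^1 4 dx = 4.
  Sum: 16/3 − 8 + 4 = 4/3.
Adding: ||u||_{H^1}^2 = 2/15 + 4/3 = 22/15.


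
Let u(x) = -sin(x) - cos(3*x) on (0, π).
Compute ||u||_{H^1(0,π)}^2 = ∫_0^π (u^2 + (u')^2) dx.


||u||_{H^1(0,π)}^2 = 6*π

u'(x) = 3*sin(3*x) - cos(x).
Expand u² and (u')² and integrate term by term on (0, π), using: for integers n ≥ 1, ∫_0^π sin²(nx) dx = ∫_0^π cos²(nx) dx = π/2; for n ≠ n', ∫_0^π sin(nx)sin(n'x) dx = ∫_0^π cos(nx)cos(n'x) dx = 0; and by product-to-sum, ∫_0^π sin(nx)cos(n'x) dx = ½∫_0^π [sin((n+n')x) + sin((n−n')x)] dx, which is 0 when n+n' is even and 2n/(n²−n'²) when n+n' is odd (it need not vanish on (0, π)).
  u² squared terms: (-1)²·∫cos(3x)² dx = 1·π/2 = π/2;  (-1)²·∫sin(x)² dx = 1·π/2 = π/2.
  u² cross terms: 2·(-1)·(-1)·∫cos(3x)·sin(x) dx = 2·(0) = 0.
  So ∫_0^π u² dx = π/2 + π/2 + 0 = π.
  (u')² squared terms: (-1)²·∫cos(x)² dx = 1·π/2 = π/2;  (3)²·∫sin(3x)² dx = 9·π/2 = 9*π/2.
  (u')² cross terms: 2·(-1)·(3)·∫cos(x)·sin(3x) dx = -6·(0) = 0.
  So ∫_0^π (u')² dx = π/2 + 9*π/2 + 0 = 5*π.
||u||_{H^1}^2 = (π) + (5*π) = 6*π.


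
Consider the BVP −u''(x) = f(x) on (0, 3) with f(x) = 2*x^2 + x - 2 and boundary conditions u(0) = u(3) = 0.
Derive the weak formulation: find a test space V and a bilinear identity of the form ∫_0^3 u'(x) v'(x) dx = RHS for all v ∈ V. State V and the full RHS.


V = H^1_0(0, 3) (so v(0) = v(3) = 0); weak form: ∫_0^3 u'v' dx = ∫_0^3 (2*x^2 + x - 2) v dx for all v ∈ V.

Multiply both sides by a test function v and integrate from 0 to 3:
  ∫_0^3 −u''(x) v(x) dx = ∫_0^3 f(x) v(x) dx.
Integrate the LHS by parts once:
  ∫_0^3 −u'' v dx = −[u'(x) v(x)]_0^3 + ∫_0^3 u'(x) v'(x) dx.
Thus ∫_0^3 u'(x) v'(x) dx = ∫_0^3 f(x) v(x) dx + [u'(x) v(x)]_0^3.
Choose V so that boundary terms are either known or forced to vanish.
u is Dirichlet: u(0) = u(3) = 0. Let V = H^1_0(0, 3); then v(0) = v(3) = 0, and [u' v]_0^3 = 0.
Weak formulation: find u (satisfying any essential BC) such that ∫_0^3 u'(x) v'(x) dx = ∫_0^3 f v dx for all v ∈ V.
Substituting f(x) = 2*x^2 + x - 2, the right-hand side is ∫_0^3 (2*x^2 + x - 2) v dx.


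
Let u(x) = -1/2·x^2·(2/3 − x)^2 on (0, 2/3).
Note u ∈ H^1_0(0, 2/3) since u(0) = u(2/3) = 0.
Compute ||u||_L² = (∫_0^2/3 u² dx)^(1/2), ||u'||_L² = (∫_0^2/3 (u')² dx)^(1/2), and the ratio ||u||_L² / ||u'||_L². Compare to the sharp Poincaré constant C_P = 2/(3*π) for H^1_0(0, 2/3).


||u||_L² / ||u'||_L² = sqrt(3)/9 < C_P = 2/(3*π).

u(x) = -1/2·x^2·(2/3 − x)^2, so u'(x) = 2*x*(-9*x^2 + 9*x - 2)/9.
u(x) = -1/2·x^2·(2/3 − x)^2 vanishes at x = 0 and x = 2/3, so u ∈ H^1_0(0, 2/3). Differentiate via the product rule and integrate the resulting polynomials term by term.
  ∫_0^2/3 u² dx = ∫_0^2/3 (x^8/4 - 2*x^7/3 + 2*x^6/3 - 8*x^5/27 + 4*x^4/81) dx. Term by term:
    ∫_0^2/3 x^8/4 dx = 128/177147;  ∫_0^2/3 -2*x^7/3 dx = -64/19683;  ∫_0^2/3 2*x^6/3 dx = 256/45927;
    ∫_0^2/3 -8*x^5/27 dx = -256/59049;  ∫_0^2/3 4*x^4/81 dx = 128/98415.
  Sum: 128/177147 − 64/19683 + 256/45927 − 256/59049 + 128/98415 = 64/6200145.
  ∫_0^2/3 (u')² dx = ∫_0^2/3 (4*x^6 - 8*x^5 + 52*x^4/9 - 16*x^3/9 + 16*x^2/81) dx. Term by term:
    ∫_0^2/3 4*x^6 dx = 512/15309;  ∫_0^2/3 -8*x^5 dx = -256/2187;  ∫_0^2/3 52*x^4/9 dx = 1664/10935;
    ∫_0^2/3 -16*x^3/9 dx = -64/729;  ∫_0^2/3 16*x^2/81 dx = 128/6561.
  Sum: 512/15309 − 256/2187 + 1664/10935 − 64/729 + 128/6561 = 64/229635.
∫_0^2/3 u² dx = 64/6200145, so ||u||_L² = 8*sqrt(105)/25515.
∫_0^2/3 (u')² dx = 64/229635, so ||u'||_L² = 8*sqrt(35)/2835.
Ratio ||u||_L² / ||u'||_L² = sqrt(3)/9.
Sharp Poincaré constant on H^1_0(0, 2/3) is C_P = L/π = 2/(3*π), achieved by sin(3*π/2·x).
A polynomial bump cannot attain the sharp Poincaré constant (only the first sine eigenfunction does), so the ratio is strictly less than C_P, consistent with ||u||_L² ≤ C_P ||u'||_L².


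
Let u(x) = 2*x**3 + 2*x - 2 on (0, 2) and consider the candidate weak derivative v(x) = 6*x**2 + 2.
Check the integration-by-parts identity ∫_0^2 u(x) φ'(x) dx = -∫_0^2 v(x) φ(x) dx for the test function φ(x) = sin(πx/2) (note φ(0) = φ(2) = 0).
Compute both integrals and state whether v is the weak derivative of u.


LHS = -56/π + 192/π^3, RHS = -56/π + 192/π^3. Yes, v = u' weakly.

u(x) = 2*x**3 + 2*x - 2, classical derivative u'(x) = 6*x**2 + 2.
φ(x) = sin(πx/2), so φ'(x) = π*cos(π*x/2)/2.
Note φ(0) = φ(2) = 0, so the boundary term u·φ vanishes.
LHS = ∫_0^2 u(x) φ'(x) dx = ∫_0^2 (π*x^3*cos(π*x/2) + π*x*cos(π*x/2) - π*cos(π*x/2)) dx. Term by term:
  ∫_0^2 -π*cos(π*x/2) dx = 0;  ∫_0^2 π*x*cos(π*x/2) dx = -8/π;  ∫_0^2 π*x^3*cos(π*x/2) dx = -48/π + 192/π^3.
Sum: 0 − 8/π + -48/π + 192/π^3 = -56/π + 192/π^3.
So LHS = -56/π + 192/π^3.
∫_0^2 v(x) φ(x) dx = ∫_0^2 (6*x^2*sin(π*x/2) + 2*sin(π*x/2)) dx. Term by term:
  ∫_0^2 2*sin(π*x/2) dx = 8/π;  ∫_0^2 6*x^2*sin(π*x/2) dx = -192/π^3 + 48/π.
Sum: 8/π + -192/π^3 + 48/π = -192/π^3 + 56/π.
So RHS = -∫_0^2 v(x) φ(x) dx = -56/π + 192/π^3.
LHS = RHS, so the identity holds for this test φ.
Moreover u is smooth here and v(x) = u'(x) = 6*x**2 + 2 pointwise, so the identity holds for every test function. Hence v is the weak derivative of u.


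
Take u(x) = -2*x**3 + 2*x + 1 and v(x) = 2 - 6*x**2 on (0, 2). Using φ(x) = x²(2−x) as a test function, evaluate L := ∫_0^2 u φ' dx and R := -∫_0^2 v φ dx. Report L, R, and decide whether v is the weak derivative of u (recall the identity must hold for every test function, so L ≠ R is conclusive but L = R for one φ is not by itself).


LHS = 152/15, RHS = 152/15. Yes, v = u' weakly.

u(x) = -2*x**3 + 2*x + 1, classical derivative u'(x) = 2 - 6*x**2.
φ(x) = x²(2−x), so φ'(x) = x*(4 - 3*x).
Note φ(0) = φ(2) = 0, so the boundary term u·φ vanishes.
LHS = ∫_0^2 u(x) φ'(x) dx = ∫_0^2 (6*x^5 - 8*x^4 - 6*x^3 + 5*x^2 + 4*x) dx. Term by term:
  ∫_0^2 6*x^5 dx = 64;  ∫_0^2 -8*x^4 dx = -256/5;  ∫_0^2 -6*x^3 dx = -24;
  ∫_0^2 5*x^2 dx = 40/3;  ∫_0^2 4*x dx = 8.
Sum: 64 − 256/5 − 24 + 40/3 + 8 = 152/15.
So LHS = 152/15.
∫_0^2 v(x) φ(x) dx = ∫_0^2 (6*x^5 - 12*x^4 - 2*x^3 + 4*x^2) dx. Term by term:
  ∫_0^2 6*x^5 dx = 64;  ∫_0^2 -12*x^4 dx = -384/5;  ∫_0^2 -2*x^3 dx = -8;
  ∫_0^2 4*x^2 dx = 32/3.
Sum: 64 − 384/5 − 8 + 32/3 = -152/15.
So RHS = -∫_0^2 v(x) φ(x) dx = 152/15.
LHS = RHS, so the identity holds for this test φ.
Moreover u is smooth here and v(x) = u'(x) = 2 - 6*x**2 pointwise, so the identity holds for every test function. Hence v is the weak derivative of u.


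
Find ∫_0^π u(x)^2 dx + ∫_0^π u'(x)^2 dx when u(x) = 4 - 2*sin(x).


||u||_{H^1(0,π)}^2 = -32 + 20*π

u'(x) = -2*cos(x).
Expand u² and (u')² and integrate term by term on (0, π), using: for integers n ≥ 1, ∫_0^π sin²(nx) dx = ∫_0^π cos²(nx) dx = π/2; for n ≠ n', ∫_0^π sin(nx)sin(n'x) dx = ∫_0^π cos(nx)cos(n'x) dx = 0; and by product-to-sum, ∫_0^π sin(nx)cos(n'x) dx = ½∫_0^π [sin((n+n')x) + sin((n−n')x)] dx, which is 0 when n+n' is even and 2n/(n²−n'²) when n+n' is odd (it need not vanish on (0, π)). For the constant mode: ∫_0^π 1 dx = π, ∫_0^π cos(nx) dx = 0, ∫_0^π sin(nx) dx = (1−(−1)^n)/n.
  u² squared terms: (4)²·∫1 dx = 16·π = 16*π;  (-2)²·∫sin(x)² dx = 4·π/2 = 2*π.
  u² cross terms: 2·(4)·(-2)·∫1·sin(x) dx = -16·(2) = -32.
  So ∫_0^π u² dx = 16*π + 2*π − 32 = -32 + 18*π.
  (u')² squared terms: (-2)²·∫cos(x)² dx = 4·π/2 = 2*π.
  So ∫_0^π (u')² dx = 2*π.
||u||_{H^1}^2 = (-32 + 18*π) + (2*π) = -32 + 20*π.


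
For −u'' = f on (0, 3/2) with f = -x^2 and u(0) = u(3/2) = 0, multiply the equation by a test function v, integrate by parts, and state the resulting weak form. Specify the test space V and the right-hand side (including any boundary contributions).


V = H^1_0(0, 3/2) (so v(0) = v(3/2) = 0); weak form: ∫_0^3/2 u'v' dx = ∫_0^3/2 (-x^2) v dx for all v ∈ V.

Multiply both sides by a test function v and integrate from 0 to 3/2:
  ∫_0^3/2 −u''(x) v(x) dx = ∫_0^3/2 f(x) v(x) dx.
Integrate the LHS by parts once:
  ∫_0^3/2 −u'' v dx = −[u'(x) v(x)]_0^3/2 + ∫_0^3/2 u'(x) v'(x) dx.
Thus ∫_0^3/2 u'(x) v'(x) dx = ∫_0^3/2 f(x) v(x) dx + [u'(x) v(x)]_0^3/2.
Choose V so that boundary terms are either known or forced to vanish.
u is Dirichlet: u(0) = u(3/2) = 0. Let V = H^1_0(0, 3/2); then v(0) = v(3/2) = 0, and [u' v]_0^3/2 = 0.
Weak formulation: find u (satisfying any essential BC) such that ∫_0^3/2 u'(x) v'(x) dx = ∫_0^3/2 f v dx for all v ∈ V.
Substituting f(x) = -x^2, the right-hand side is ∫_0^3/2 (-x^2) v dx.


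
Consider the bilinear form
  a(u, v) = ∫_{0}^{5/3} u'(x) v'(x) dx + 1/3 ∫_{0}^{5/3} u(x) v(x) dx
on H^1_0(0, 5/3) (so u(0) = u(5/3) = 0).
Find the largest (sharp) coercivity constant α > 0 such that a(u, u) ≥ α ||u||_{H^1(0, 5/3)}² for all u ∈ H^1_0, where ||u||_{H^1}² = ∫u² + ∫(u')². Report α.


α = (25 + 27*π^2)/(3*(25 + 9*π^2))

Coercivity of a(·,·) on H^1_0(0, 5/3) means a(u, u) ≥ α ||u||_{H^1}² for every u ∈ H^1_0.
The interval has length L = 5/3, and Poincaré/coercivity depend only on L. Here a(u, u) = ∫(u')² + (1/3)·∫u².
Here 0 < c = 1/3 < 1. The condition a(u,u) ≥ α||u||_{H^1}² reads (1−α)∫(u')² ≥ (α−c)∫u². Any admissible α is ≤ 1 (rapidly oscillating u have ∫u²/∫(u')² → 0), and α = 1 would force 0 ≥ (1−c)∫u², impossible since c < 1; so 1−α > 0. By the sharp Poincaré inequality on H^1_0 of an interval of length L, ∫(u')² ≥ (π/L)²∫u² with equality for the first sine mode sin(π(x−x₀)/L) (x₀ the left endpoint), so the inequality holds for all u iff (1−α)(π/L)² ≥ α − c, i.e. α ≤ ((π/L)² + c)/((π/L)² + 1) = (1 + c(L/π)²)/(1 + (L/π)²). With (π/L)² = 9*π^2/25 and c = 1/3, the largest admissible constant is α = ((π/L)² + c)/((π/L)² + 1).
Simplifying, α = (25 + 27*π^2)/(3*(25 + 9*π^2)).


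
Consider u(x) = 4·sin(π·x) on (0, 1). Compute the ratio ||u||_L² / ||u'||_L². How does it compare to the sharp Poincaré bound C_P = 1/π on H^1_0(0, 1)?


||u||_L² / ||u'||_L² = 1/π = C_P.

u(x) = 4·sin(π·x), so u'(x) = 4*π*cos(π*x).
Writing u(x) = A·sin(kπx/L) with A = 4 and k = 1, use ∫_0^L sin²(kπx/L) dx = L/2 and ∫_0^L cos²(kπx/L) dx = L/2.
u² = 16·sin²(π·x) and (u')² = 16*π^2·cos²(π·x), and each of sin², cos² integrates to L/2 = 1/2 over (0, 1).
∫_0^1 u² dx = 8, so ||u||_L² = 2*sqrt(2).
∫_0^1 (u')² dx = 8*π^2, so ||u'||_L² = 2*sqrt(2)*π.
Ratio ||u||_L² / ||u'||_L² = 1/π.
Sharp Poincaré constant on H^1_0(0, 1) is C_P = L/π = 1/π, achieved by sin(π·x).
This is the k = 1 eigenfunction (up to amplitude), so the ratio equals the sharp Poincaré constant exactly.


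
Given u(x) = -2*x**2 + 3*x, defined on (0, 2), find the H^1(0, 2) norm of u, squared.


||u||_{H^1}^2 = 214/15

The H^1 norm (squared) on an interval (0, L) is
  ||u||_{H^1}^2 = ∫_0^L u(x)^2 dx + ∫_0^L u'(x)^2 dx.
Compute u'(x) = 3 - 4*x.
Then u(x)^2 = 4*x**4 - 12*x**3 + 9*x**2 and u'(x)^2 = 16*x**2 - 24*x + 9.
Integrate each monomial from 0 to 2 using ∫_0^2 c·x^n dx = c·2^(n+1)/(n+1):
  ∫_0^2 u(x)^2 dx = ∫_0^2 (4*x^4 - 12*x^3 + 9*x^2) dx. Term by term:
    ∫_0^2 4*x^4 dx = 128/5;  ∫_0^2 -12*x^3 dx = -48;  ∫_0^2 9*x^2 dx = 24.
  Sum: 128/5 − 48 + 24 = 8/5.
  ∫_0^2 u'(x)^2 dx = ∫_0^2 (16*x^2 - 24*x + 9) dx. Term by term:
    ∫_0^2 16*x^2 dx = 128/3;  ∫_0^2 -24*x dx = -48;  ∫_0^2 9 dx = 18.
  Sum: 128/3 − 48 + 18 = 38/3.
Adding: ||u||_{H^1}^2 = 8/5 + 38/3 = 214/15.


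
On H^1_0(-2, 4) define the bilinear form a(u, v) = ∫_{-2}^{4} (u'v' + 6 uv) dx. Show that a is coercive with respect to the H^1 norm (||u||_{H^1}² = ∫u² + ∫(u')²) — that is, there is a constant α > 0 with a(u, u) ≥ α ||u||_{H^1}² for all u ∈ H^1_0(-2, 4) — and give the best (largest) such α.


α = 1

Coercivity of a(·,·) on H^1_0(-2, 4) means a(u, u) ≥ α ||u||_{H^1}² for every u ∈ H^1_0.
The interval has length L = 6, and Poincaré/coercivity depend only on L. Here a(u, u) = ∫(u')² + (6)·∫u².
Here c = 6 ≥ 1, so a(u,u) = ∫(u')² + c∫u² ≥ ∫(u')² + ∫u² = ||u||_{H^1}², i.e. α = 1 works. No larger α is possible: a(u,u) ≥ α||u||_{H^1}² means (1−α)∫(u')² ≥ (α−c)∫u², and for the modes u_n = sin(nπ(x−x₀)/L) (x₀ the left endpoint) one has ∫u_n²/∫(u_n')² = (L/(nπ))² → 0, so a(u_n,u_n)/||u_n||_{H^1}² → 1. Hence the optimal constant is α = 1.
Therefore α = 1.


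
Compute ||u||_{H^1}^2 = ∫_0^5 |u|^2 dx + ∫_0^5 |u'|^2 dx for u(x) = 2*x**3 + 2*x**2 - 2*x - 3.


||u||_{H^1}^2 = 1873190/21

The H^1 norm (squared) on an interval (0, L) is
  ||u||_{H^1}^2 = ∫_0^L u(x)^2 dx + ∫_0^L u'(x)^2 dx.
Compute u'(x) = 6*x**2 + 4*x - 2.
Then u(x)^2 = 4*x**6 + 8*x**5 - 4*x**4 - 20*x**3 - 8*x**2 + 12*x + 9 and u'(x)^2 = 36*x**4 + 48*x**3 - 8*x**2 - 16*x + 4.
Integrate each monomial from 0 to 5 using ∫_0^5 c·x^n dx = c·5^(n+1)/(n+1):
  ∫_0^5 u(x)^2 dx = ∫_0^5 (4*x^6 + 8*x^5 - 4*x^4 - 20*x^3 - 8*x^2 + 12*x + 9) dx. Term by term:
    ∫_0^5 4*x^6 dx = 312500/7;  ∫_0^5 8*x^5 dx = 62500/3;  ∫_0^5 -4*x^4 dx = -2500;
    ∫_0^5 -20*x^3 dx = -3125;  ∫_0^5 -8*x^2 dx = -1000/3;  ∫_0^5 12*x dx = 150;
    ∫_0^5 9 dx = 45.
  Sum: 312500/7 + 62500/3 − 2500 − 3125 − 1000/3 + 150 + 45 = 417990/7.
  ∫_0^5 u'(x)^2 dx = ∫_0^5 (36*x^4 + 48*x^3 - 8*x^2 - 16*x + 4) dx. Term by term:
    ∫_0^5 36*x^4 dx = 22500;  ∫_0^5 48*x^3 dx = 7500;  ∫_0^5 -8*x^2 dx = -1000/3;
    ∫_0^5 -16*x dx = -200;  ∫_0^5 4 dx = 20.
  Sum: 22500 + 7500 − 1000/3 − 200 + 20 = 88460/3.
Adding: ||u||_{H^1}^2 = 417990/7 + 88460/3 = 1873190/21.


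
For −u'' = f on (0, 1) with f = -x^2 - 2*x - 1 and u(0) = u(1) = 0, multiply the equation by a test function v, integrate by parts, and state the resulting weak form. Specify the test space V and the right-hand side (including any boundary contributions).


V = H^1_0(0, 1) (so v(0) = v(1) = 0); weak form: ∫_0^1 u'v' dx = ∫_0^1 (-x^2 - 2*x - 1) v dx for all v ∈ V.

Multiply both sides by a test function v and integrate from 0 to 1:
  ∫_0^1 −u''(x) v(x) dx = ∫_0^1 f(x) v(x) dx.
Integrate the LHS by parts once:
  ∫_0^1 −u'' v dx = −[u'(x) v(x)]_0^1 + ∫_0^1 u'(x) v'(x) dx.
Thus ∫_0^1 u'(x) v'(x) dx = ∫_0^1 f(x) v(x) dx + [u'(x) v(x)]_0^1.
Choose V so that boundary terms are either known or forced to vanish.
u is Dirichlet: u(0) = u(1) = 0. Let V = H^1_0(0, 1); then v(0) = v(1) = 0, and [u' v]_0^1 = 0.
Weak formulation: find u (satisfying any essential BC) such that ∫_0^1 u'(x) v'(x) dx = ∫_0^1 f v dx for all v ∈ V.
Substituting f(x) = -x^2 - 2*x - 1, the right-hand side is ∫_0^1 (-x^2 - 2*x - 1) v dx.


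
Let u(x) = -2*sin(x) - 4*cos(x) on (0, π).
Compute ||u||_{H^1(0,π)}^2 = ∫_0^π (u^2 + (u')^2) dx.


||u||_{H^1(0,π)}^2 = 20*π

u'(x) = 4*sin(x) - 2*cos(x).
Expand u² and (u')² and integrate term by term on (0, π), using: for integers n ≥ 1, ∫_0^π sin²(nx) dx = ∫_0^π cos²(nx) dx = π/2; for n ≠ n', ∫_0^π sin(nx)sin(n'x) dx = ∫_0^π cos(nx)cos(n'x) dx = 0; and by product-to-sum, ∫_0^π sin(nx)cos(n'x) dx = ½∫_0^π [sin((n+n')x) + sin((n−n')x)] dx, which is 0 when n+n' is even and 2n/(n²−n'²) when n+n' is odd (it need not vanish on (0, π)).
  u² squared terms: (-4)²·∫cos(x)² dx = 16·π/2 = 8*π;  (-2)²·∫sin(x)² dx = 4·π/2 = 2*π.
  u² cross terms: 2·(-4)·(-2)·∫cos(x)·sin(x) dx = 16·(0) = 0.
  So ∫_0^π u² dx = 8*π + 2*π + 0 = 10*π.
  (u')² squared terms: (-2)²·∫cos(x)² dx = 4·π/2 = 2*π;  (4)²·∫sin(x)² dx = 16·π/2 = 8*π.
  (u')² cross terms: 2·(-2)·(4)·∫cos(x)·sin(x) dx = -16·(0) = 0.
  So ∫_0^π (u')² dx = 2*π + 8*π + 0 = 10*π.
||u||_{H^1}^2 = (10*π) + (10*π) = 20*π.


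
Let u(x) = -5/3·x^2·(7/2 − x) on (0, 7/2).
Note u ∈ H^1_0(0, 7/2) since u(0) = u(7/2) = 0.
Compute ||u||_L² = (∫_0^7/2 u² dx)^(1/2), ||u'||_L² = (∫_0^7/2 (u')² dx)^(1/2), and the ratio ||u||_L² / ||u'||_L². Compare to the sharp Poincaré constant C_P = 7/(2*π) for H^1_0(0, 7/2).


||u||_L² / ||u'||_L² = sqrt(14)/4 < C_P = 7/(2*π).

u(x) = -5/3·x^2·(7/2 − x), so u'(x) = 5*x*(3*x - 7)/3.
u(x) = -5/3·x^2·(7/2 − x) vanishes at x = 0 and x = 7/2, so u ∈ H^1_0(0, 7/2). Differentiate via the product rule and integrate the resulting polynomials term by term.
  ∫_0^7/2 u² dx = ∫_0^7/2 (25*x^6/9 - 175*x^5/9 + 1225*x^4/36) dx. Term by term:
    ∫_0^7/2 25*x^6/9 dx = 2941225/1152;  ∫_0^7/2 -175*x^5/9 dx = -20588575/3456;  ∫_0^7/2 1225*x^4/36 dx = 4117715/1152.
  Sum: 2941225/1152 − 20588575/3456 + 4117715/1152 = 588245/3456.
  ∫_0^7/2 (u')² dx = ∫_0^7/2 (25*x^4 - 350*x^3/3 + 1225*x^2/9) dx. Term by term:
    ∫_0^7/2 25*x^4 dx = 84035/32;  ∫_0^7/2 -350*x^3/3 dx = -420175/96;  ∫_0^7/2 1225*x^2/9 dx = 420175/216.
  Sum: 84035/32 − 420175/96 + 420175/216 = 84035/432.
∫_0^7/2 u² dx = 588245/3456, so ||u||_L² = 343*sqrt(30)/144.
∫_0^7/2 (u')² dx = 84035/432, so ||u'||_L² = 49*sqrt(105)/36.
Ratio ||u||_L² / ||u'||_L² = sqrt(14)/4.
Sharp Poincaré constant on H^1_0(0, 7/2) is C_P = L/π = 7/(2*π), achieved by sin(2*π/7·x).
A polynomial bump cannot attain the sharp Poincaré constant (only the first sine eigenfunction does), so the ratio is strictly less than C_P, consistent with ||u||_L² ≤ C_P ||u'||_L².


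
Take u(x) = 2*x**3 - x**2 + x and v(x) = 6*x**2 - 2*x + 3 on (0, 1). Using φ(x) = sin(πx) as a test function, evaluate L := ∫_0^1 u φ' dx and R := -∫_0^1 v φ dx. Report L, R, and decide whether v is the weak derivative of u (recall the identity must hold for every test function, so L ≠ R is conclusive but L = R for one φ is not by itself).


LHS = -6/π + 24/π^3, RHS = -10/π + 24/π^3. No, v is not the weak derivative of u.

u(x) = 2*x**3 - x**2 + x, classical derivative u'(x) = 6*x**2 - 2*x + 1.
φ(x) = sin(πx), so φ'(x) = π*cos(π*x).
Note φ(0) = φ(1) = 0, so the boundary term u·φ vanishes.
LHS = ∫_0^1 u(x) φ'(x) dx = ∫_0^1 (2*π*x^3*cos(π*x) - π*x^2*cos(π*x) + π*x*cos(π*x)) dx. Term by term:
  ∫_0^1 π*x*cos(π*x) dx = -2/π;  ∫_0^1 -π*x^2*cos(π*x) dx = 2/π;  ∫_0^1 2*π*x^3*cos(π*x) dx = -6/π + 24/π^3.
Sum: -2/π + 2/π + -6/π + 24/π^3 = -6/π + 24/π^3.
So LHS = -6/π + 24/π^3.
∫_0^1 v(x) φ(x) dx = ∫_0^1 (6*x^2*sin(π*x) - 2*x*sin(π*x) + 3*sin(π*x)) dx. Term by term:
  ∫_0^1 3*sin(π*x) dx = 6/π;  ∫_0^1 -2*x*sin(π*x) dx = -2/π;  ∫_0^1 6*x^2*sin(π*x) dx = -24/π^3 + 6/π.
Sum: 6/π − 2/π + -24/π^3 + 6/π = -24/π^3 + 10/π.
So RHS = -∫_0^1 v(x) φ(x) dx = -10/π + 24/π^3.
LHS − RHS = 4/π ≠ 0, so the identity fails.
(For a valid weak derivative the identity must hold for EVERY test function, in particular this one. The failure shows v is NOT the weak derivative of u.)
Correct weak derivative would be u'(x) = 6*x**2 - 2*x + 1.


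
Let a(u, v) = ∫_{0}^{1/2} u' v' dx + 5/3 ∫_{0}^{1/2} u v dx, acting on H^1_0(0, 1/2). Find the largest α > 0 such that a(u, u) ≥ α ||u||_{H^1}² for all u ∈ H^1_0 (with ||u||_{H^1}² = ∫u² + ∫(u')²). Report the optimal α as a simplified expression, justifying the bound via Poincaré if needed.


α = 1

Coercivity of a(·,·) on H^1_0(0, 1/2) means a(u, u) ≥ α ||u||_{H^1}² for every u ∈ H^1_0.
The interval has length L = 1/2, and Poincaré/coercivity depend only on L. Here a(u, u) = ∫(u')² + (5/3)·∫u².
Here c = 5/3 ≥ 1, so a(u,u) = ∫(u')² + c∫u² ≥ ∫(u')² + ∫u² = ||u||_{H^1}², i.e. α = 1 works. No larger α is possible: a(u,u) ≥ α||u||_{H^1}² means (1−α)∫(u')² ≥ (α−c)∫u², and for the modes u_n = sin(nπ(x−x₀)/L) (x₀ the left endpoint) one has ∫u_n²/∫(u_n')² = (L/(nπ))² → 0, so a(u_n,u_n)/||u_n||_{H^1}² → 1. Hence the optimal constant is α = 1.
Therefore α = 1.
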